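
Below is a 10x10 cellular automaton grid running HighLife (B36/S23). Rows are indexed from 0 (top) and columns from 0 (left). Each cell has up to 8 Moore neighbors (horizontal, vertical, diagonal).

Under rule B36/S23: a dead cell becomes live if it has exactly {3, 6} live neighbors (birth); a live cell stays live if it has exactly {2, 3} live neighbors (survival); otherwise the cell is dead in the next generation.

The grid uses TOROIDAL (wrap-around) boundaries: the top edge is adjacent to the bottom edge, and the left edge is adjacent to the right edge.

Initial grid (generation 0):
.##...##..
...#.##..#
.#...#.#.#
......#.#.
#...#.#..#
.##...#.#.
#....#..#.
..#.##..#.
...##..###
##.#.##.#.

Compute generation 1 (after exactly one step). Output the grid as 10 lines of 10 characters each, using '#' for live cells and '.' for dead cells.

Answer: .#.#....##
.#..##....
#...##.#.#
......#.#.
##....#.##
.#....#.#.
..#####.#.
.....##...
##........
##.#.#.#..

Derivation:
Simulating step by step:
Generation 0 (given above): 40 live cells
Generation 1: 37 live cells
(generation 1 grid is the final answer)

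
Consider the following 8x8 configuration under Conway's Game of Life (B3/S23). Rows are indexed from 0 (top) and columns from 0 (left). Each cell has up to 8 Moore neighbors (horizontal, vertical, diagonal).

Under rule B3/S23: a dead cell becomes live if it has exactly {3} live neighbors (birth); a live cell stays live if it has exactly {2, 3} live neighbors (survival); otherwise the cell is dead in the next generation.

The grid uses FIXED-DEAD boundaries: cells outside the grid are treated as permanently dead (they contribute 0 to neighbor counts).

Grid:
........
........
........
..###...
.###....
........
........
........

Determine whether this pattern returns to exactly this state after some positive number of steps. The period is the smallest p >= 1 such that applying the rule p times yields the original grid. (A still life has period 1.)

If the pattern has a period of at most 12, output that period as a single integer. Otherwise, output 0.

Simulating and comparing each generation to the original:
Gen 0 (original, given above): 6 live cells
Gen 1: 6 live cells, differs from original
Gen 2: 6 live cells, MATCHES original -> period = 2

Answer: 2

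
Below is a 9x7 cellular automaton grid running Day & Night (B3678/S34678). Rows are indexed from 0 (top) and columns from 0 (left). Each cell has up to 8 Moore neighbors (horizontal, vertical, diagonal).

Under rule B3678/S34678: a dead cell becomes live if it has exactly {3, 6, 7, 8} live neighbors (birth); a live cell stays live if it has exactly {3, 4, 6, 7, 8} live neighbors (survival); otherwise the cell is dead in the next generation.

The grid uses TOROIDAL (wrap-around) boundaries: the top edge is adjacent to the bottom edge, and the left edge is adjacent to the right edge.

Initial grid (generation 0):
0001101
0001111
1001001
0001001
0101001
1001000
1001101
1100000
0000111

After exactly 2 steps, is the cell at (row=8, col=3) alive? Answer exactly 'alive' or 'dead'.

Answer: alive

Derivation:
Simulating step by step:
Generation 0 (given above): 26 live cells
Generation 1: 29 live cells
1001111
0011001
1011001
0000111
0000100
1101010
1010001
1001000
0001111
Generation 2: 32 live cells
1000110
0010000
1111001
1000111
1001100
1110100
1011101
1111000
0011100

Cell (8,3) at generation 2: 1 -> alive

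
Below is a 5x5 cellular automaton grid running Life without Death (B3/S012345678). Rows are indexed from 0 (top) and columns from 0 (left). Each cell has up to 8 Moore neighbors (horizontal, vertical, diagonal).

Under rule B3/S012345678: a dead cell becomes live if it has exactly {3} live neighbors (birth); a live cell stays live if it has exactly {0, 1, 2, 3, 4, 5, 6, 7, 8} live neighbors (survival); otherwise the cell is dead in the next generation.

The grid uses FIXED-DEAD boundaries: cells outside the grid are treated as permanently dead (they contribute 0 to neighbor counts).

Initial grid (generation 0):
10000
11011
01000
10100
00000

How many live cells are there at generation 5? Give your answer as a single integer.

Answer: 22

Derivation:
Simulating step by step:
Generation 0 (given above): 8 live cells
Generation 1: 12 live cells
11000
11111
01010
11100
00000
Generation 2: 15 live cells
11010
11111
01011
11100
01000
Generation 3: 19 live cells
11011
11111
01011
11110
11100
Generation 4: 21 live cells
11011
11111
01011
11111
11110
Generation 5: 22 live cells
11011
11111
01011
11111
11111
Population at generation 5: 22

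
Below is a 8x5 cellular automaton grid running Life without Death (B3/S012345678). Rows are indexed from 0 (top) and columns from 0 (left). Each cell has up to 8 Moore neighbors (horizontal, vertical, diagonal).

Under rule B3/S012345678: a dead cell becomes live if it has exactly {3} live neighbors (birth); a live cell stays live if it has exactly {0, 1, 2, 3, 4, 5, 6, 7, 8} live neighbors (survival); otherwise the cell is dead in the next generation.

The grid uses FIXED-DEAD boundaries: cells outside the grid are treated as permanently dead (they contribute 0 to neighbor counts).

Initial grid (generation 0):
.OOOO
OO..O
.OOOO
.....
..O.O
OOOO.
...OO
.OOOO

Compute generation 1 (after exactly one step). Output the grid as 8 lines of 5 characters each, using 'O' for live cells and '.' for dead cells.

Simulating step by step:
Generation 0 (given above): 23 live cells
Generation 1: 28 live cells
(generation 1 grid is the final answer)

Answer: OOOOO
OO..O
OOOOO
.O..O
..O.O
OOOO.
O..OO
.OOOO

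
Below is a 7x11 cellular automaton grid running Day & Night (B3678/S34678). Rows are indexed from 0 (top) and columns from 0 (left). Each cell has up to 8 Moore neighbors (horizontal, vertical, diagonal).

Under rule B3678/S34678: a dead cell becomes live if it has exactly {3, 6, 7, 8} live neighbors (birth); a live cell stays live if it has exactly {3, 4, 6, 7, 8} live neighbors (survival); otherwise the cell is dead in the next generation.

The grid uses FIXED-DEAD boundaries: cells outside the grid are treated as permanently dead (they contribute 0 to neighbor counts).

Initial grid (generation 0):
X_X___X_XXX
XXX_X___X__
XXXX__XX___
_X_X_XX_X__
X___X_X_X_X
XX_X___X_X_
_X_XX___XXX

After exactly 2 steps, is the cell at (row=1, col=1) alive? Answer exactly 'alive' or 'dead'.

Simulating step by step:
Generation 0 (given above): 38 live cells
Generation 1: 34 live cells
___X___X_X_
XX___XX_X__
XXXX__XXX__
_X_X_XXX_X_
X__XX_X_X__
XX_X_X_X___
X_______XX_
Generation 2: 30 live cells
______X_X__
XX_XX_XXXX_
X_____XXXX_
_XXX_X_X___
X__X____X__
XXX___XX_X_
_X_________

Cell (1,1) at generation 2: 1 -> alive

Answer: alive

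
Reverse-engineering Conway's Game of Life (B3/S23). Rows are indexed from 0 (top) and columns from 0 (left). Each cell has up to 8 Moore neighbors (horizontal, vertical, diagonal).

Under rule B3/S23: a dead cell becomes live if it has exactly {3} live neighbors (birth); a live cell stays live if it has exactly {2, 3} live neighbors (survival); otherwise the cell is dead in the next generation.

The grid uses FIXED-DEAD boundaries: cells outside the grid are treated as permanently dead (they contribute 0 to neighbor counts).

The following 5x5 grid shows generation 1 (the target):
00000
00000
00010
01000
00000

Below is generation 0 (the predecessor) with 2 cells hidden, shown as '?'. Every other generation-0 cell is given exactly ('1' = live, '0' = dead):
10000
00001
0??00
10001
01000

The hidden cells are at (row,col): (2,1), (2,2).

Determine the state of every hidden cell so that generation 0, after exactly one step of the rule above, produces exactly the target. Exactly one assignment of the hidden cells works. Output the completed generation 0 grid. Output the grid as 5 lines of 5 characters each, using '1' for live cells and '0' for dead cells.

Hidden generation-0 cells (in order): (2,1), (2,2).
A hidden cell only influences target cells in its own 3x3 neighborhood. Try each of the 2^2 = 4 assignments, step the completed generation 0 forward once under B3/S23, and compare with the target:
  (2,1)=0 (2,2)=0 -> step gives (2,3)='0' but target has '1' -> reject
  (2,1)=0 (2,2)=1 -> step reproduces the target at every cell -> ACCEPT
  (2,1)=1 (2,2)=0 -> step gives (2,3)='0' but target has '1' -> reject
  (2,1)=1 (2,2)=1 -> step gives (1,1)='1' but target has '0' -> reject
Unique solution: (2,1)=dead, (2,2)=live.
Check: live-neighbor counts of every cell in the completed generation 0:
01011
12120
12032
13220
21111
Applying B3/S23 to generation 0 with these counts gives:
00000
00000
00010
01000
00000
which matches the target exactly.

Answer: 10000
00001
00100
10001
01000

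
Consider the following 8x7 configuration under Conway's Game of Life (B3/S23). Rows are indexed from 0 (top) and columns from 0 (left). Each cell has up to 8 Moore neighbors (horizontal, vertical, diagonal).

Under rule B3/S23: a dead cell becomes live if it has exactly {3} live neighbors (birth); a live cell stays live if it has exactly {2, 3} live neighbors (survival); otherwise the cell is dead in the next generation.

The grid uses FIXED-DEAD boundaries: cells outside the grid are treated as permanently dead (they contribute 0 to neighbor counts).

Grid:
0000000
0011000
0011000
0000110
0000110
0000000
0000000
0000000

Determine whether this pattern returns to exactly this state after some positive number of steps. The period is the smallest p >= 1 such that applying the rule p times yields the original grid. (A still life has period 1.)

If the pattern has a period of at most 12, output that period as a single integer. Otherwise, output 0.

Simulating and comparing each generation to the original:
Gen 0 (original, given above): 8 live cells
Gen 1: 6 live cells, differs from original
Gen 2: 8 live cells, MATCHES original -> period = 2

Answer: 2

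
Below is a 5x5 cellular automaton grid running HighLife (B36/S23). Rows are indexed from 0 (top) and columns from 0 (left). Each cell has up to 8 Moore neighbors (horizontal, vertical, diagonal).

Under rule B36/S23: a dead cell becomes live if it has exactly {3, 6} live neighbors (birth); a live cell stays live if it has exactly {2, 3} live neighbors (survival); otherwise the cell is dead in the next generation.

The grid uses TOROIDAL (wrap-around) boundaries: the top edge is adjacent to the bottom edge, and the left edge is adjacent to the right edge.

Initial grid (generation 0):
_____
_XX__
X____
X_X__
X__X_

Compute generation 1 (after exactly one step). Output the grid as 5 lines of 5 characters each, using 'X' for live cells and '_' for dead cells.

Answer: _XX__
_X___
X_X__
X____
_X__X

Derivation:
Simulating step by step:
Generation 0 (given above): 7 live cells
Generation 1: 8 live cells
(generation 1 grid is the final answer)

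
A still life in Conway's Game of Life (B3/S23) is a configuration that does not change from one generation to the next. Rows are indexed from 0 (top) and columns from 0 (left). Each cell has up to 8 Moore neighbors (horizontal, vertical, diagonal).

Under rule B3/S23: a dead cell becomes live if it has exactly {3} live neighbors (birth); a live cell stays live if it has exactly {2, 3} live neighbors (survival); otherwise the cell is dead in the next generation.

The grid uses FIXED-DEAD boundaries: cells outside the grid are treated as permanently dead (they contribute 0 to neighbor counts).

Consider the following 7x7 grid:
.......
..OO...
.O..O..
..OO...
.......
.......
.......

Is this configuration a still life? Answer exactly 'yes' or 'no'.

Answer: yes

Derivation:
Compute generation 1 and compare to generation 0 (given above):
Generation 1:
.......
..OO...
.O..O..
..OO...
.......
.......
.......
The grids are IDENTICAL -> still life.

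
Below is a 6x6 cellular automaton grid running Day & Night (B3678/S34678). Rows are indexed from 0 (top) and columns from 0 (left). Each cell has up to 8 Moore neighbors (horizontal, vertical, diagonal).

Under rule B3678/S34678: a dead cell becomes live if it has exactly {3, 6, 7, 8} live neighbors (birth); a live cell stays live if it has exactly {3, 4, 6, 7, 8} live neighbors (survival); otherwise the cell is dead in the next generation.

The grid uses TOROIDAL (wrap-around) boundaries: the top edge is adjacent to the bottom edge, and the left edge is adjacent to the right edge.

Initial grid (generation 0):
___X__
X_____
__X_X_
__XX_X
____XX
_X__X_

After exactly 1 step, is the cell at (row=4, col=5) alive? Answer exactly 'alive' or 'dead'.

Answer: alive

Derivation:
Simulating step by step:
Generation 0 (given above): 11 live cells
Generation 1: 12 live cells
______
___X__
_X___X
___X_X
X_X_XX
___XXX

Cell (4,5) at generation 1: 1 -> alive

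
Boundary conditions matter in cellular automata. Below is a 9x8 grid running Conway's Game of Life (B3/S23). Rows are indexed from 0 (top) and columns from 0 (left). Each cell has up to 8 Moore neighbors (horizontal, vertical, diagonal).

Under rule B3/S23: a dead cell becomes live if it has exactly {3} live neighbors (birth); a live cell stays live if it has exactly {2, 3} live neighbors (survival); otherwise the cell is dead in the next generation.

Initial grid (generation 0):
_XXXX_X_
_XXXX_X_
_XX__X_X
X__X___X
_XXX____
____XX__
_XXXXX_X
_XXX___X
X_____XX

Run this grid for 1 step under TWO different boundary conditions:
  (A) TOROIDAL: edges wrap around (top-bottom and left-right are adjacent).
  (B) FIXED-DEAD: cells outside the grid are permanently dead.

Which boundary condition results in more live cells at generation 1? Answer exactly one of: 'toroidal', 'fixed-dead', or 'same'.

Answer: fixed-dead

Derivation:
Under TOROIDAL boundary, generation 1:
____X_X_
______XX
_____X_X
___XX_XX
XXXX____
X____XX_
_X___X__
_____X__
____XXX_
Population = 23

Under FIXED-DEAD boundary, generation 1:
_X__X___
X_____XX
X____X_X
X__XX_X_
_XXX____
_____XX_
_X___X__
X____X_X
_XX___XX
Population = 26

Comparison: toroidal=23, fixed-dead=26 -> fixed-dead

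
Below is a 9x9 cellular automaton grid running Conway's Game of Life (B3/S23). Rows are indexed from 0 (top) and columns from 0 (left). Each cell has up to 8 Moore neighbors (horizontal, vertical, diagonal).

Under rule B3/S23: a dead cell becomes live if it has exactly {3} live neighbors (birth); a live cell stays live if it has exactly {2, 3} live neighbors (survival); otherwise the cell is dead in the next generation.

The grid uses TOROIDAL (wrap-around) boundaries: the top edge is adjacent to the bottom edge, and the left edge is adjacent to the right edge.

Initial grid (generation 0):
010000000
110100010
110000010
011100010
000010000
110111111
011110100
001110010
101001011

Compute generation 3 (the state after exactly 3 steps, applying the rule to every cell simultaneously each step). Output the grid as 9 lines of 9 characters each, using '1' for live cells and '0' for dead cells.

Simulating step by step:
Generation 0 (given above): 35 live cells
Generation 1: 23 live cells
000000110
000000000
000100110
111100001
000000000
110000111
000000000
100000010
101010111
Generation 2: 25 live cells
000001100
000000000
110100011
111100011
000000000
100000011
010000100
110000110
110001000
Generation 3: 26 live cells
(generation 3 grid is the final answer)

Answer: 000001100
100000111
000100010
000100010
001000000
100000011
010000100
001001111
110001011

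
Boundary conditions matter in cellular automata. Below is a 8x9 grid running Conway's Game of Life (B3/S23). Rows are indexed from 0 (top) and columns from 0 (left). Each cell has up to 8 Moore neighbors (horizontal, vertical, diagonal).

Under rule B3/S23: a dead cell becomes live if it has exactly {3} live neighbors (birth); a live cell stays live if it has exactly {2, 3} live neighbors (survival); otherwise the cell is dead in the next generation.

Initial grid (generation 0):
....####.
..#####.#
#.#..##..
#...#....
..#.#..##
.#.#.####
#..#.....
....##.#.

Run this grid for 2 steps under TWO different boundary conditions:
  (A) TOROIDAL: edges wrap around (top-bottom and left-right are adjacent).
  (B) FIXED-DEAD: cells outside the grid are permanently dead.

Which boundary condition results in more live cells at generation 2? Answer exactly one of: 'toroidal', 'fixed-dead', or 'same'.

Answer: toroidal

Derivation:
Under TOROIDAL boundary, generation 2:
..#.....#
.##......
..##.##..
#.#...#..
###.#..#.
#....#...
##.#..###
#.##...##
Population = 29

Under FIXED-DEAD boundary, generation 2:
.........
.##...##.
.###.###.
.##...#.#
.##.#...#
.#...#..#
..##.#.#.
...#.....
Population = 26

Comparison: toroidal=29, fixed-dead=26 -> toroidal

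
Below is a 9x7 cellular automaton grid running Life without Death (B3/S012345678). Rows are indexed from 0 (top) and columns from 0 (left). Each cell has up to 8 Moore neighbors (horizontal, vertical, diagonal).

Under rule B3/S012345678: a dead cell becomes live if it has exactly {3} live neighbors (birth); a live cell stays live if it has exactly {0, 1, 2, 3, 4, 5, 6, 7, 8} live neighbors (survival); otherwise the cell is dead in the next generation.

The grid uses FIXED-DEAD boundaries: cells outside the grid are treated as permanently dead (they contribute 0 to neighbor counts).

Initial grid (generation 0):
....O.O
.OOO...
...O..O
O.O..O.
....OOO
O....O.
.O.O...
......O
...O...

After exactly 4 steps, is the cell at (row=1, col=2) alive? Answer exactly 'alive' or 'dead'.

Simulating step by step:
Generation 0 (given above): 19 live cells
Generation 1: 28 live cells
..OOO.O
.OOOOO.
...OO.O
O.OO.O.
.O..OOO
O....OO
.O.O...
..O...O
...O...
Generation 2: 40 live cells
.OOOO.O
.OOOOOO
...OO.O
OOOO.O.
OOOOOOO
OOO..OO
.OOO.OO
..OO..O
...O...
Generation 3: 45 live cells
.OOOO.O
.OOOOOO
O..OO.O
OOOO.O.
OOOOOOO
OOO..OO
OOOO.OO
.OOO.OO
..OO...
Generation 4: 49 live cells
.OOOO.O
OOOOOOO
O..OO.O
OOOO.O.
OOOOOOO
OOO..OO
OOOO.OO
OOOO.OO
.OOOO..

Cell (1,2) at generation 4: 1 -> alive

Answer: alive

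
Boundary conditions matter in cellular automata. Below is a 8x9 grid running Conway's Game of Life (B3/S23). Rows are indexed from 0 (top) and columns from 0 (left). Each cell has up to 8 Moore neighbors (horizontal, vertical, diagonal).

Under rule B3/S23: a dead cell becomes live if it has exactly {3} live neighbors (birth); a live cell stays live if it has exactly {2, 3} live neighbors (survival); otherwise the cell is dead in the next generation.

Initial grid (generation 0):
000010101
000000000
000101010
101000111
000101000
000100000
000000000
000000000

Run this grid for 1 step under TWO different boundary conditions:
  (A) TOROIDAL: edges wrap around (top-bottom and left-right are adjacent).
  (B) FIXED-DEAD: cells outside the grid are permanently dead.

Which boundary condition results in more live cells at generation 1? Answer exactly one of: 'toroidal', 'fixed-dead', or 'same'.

Under TOROIDAL boundary, generation 1:
000000000
000011110
000000010
001101011
001110111
000010000
000000000
000000000
Population = 17

Under FIXED-DEAD boundary, generation 1:
000000000
000011110
000000011
001101011
001110110
000010000
000000000
000000000
Population = 17

Comparison: toroidal=17, fixed-dead=17 -> same

Answer: same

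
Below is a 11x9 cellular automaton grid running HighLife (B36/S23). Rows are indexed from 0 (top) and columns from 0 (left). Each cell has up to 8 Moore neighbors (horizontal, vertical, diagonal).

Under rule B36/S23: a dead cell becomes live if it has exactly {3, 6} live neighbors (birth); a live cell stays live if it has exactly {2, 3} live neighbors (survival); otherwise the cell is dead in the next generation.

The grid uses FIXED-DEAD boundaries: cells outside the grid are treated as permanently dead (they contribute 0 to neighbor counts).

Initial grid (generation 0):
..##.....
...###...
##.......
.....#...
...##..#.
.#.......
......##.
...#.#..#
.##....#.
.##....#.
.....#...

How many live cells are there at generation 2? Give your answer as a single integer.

Answer: 25

Derivation:
Simulating step by step:
Generation 0 (given above): 24 live cells
Generation 1: 22 live cells
..##.....
.#.##....
.....#...
....#....
....#....
......##.
......##.
..#.....#
.#.#..###
.##...#..
.........
Generation 2: 25 live cells
..###....
...##....
...#.#...
....##...
.....#...
.....###.
......#.#
..#....##
.#.#..#.#
.##...#..
.........
Population at generation 2: 25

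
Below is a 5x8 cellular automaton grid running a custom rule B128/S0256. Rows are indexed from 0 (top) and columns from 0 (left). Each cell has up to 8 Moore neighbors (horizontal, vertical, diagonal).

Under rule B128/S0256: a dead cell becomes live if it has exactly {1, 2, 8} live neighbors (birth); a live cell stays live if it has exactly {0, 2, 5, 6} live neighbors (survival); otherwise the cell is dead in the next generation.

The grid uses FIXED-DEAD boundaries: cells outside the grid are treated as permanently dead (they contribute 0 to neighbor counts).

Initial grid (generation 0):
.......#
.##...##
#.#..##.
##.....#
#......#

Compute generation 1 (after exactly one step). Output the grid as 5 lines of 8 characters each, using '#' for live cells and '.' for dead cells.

Simulating step by step:
Generation 0 (given above): 14 live cells
Generation 1: 21 live cells
(generation 1 grid is the final answer)

Answer: ####.#.#
#.###...
...###..
..####.#
#.#...#.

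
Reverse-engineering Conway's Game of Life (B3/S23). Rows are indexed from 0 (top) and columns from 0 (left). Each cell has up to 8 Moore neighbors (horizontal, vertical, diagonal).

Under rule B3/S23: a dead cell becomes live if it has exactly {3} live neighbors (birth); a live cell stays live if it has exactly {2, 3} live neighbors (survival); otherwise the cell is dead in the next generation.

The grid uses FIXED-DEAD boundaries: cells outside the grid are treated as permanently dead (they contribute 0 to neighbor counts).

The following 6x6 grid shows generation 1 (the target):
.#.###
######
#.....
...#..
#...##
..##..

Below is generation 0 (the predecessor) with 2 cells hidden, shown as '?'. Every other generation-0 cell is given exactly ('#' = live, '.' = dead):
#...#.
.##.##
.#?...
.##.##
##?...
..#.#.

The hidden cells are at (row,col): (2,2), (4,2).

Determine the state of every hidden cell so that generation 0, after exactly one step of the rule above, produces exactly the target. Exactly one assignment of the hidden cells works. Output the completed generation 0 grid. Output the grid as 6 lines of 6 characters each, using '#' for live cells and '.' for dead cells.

Answer: #...#.
.##.##
.#....
.##.##
###...
..#.#.

Derivation:
Hidden generation-0 cells (in order): (2,2), (4,2).
A hidden cell only influences target cells in its own 3x3 neighborhood. Try each of the 2^2 = 4 assignments, step the completed generation 0 forward once under B3/S23, and compare with the target:
  (2,2)=. (4,2)=. -> step gives (3,2)='#' but target has '.' -> reject
  (2,2)=. (4,2)=# -> step reproduces the target at every cell -> ACCEPT
  (2,2)=# (4,2)=. -> step gives (1,1)='.' but target has '#' -> reject
  (2,2)=# (4,2)=# -> step gives (1,1)='.' but target has '#' -> reject
Unique solution: (2,2)=dead, (4,2)=live.
Check: live-neighbor counts of every cell in the completed generation 0:
132323
332322
345444
454311
254533
242301
Applying B3/S23 to generation 0 with these counts gives:
.#.###
######
#.....
...#..
#...##
..##..
which matches the target exactly.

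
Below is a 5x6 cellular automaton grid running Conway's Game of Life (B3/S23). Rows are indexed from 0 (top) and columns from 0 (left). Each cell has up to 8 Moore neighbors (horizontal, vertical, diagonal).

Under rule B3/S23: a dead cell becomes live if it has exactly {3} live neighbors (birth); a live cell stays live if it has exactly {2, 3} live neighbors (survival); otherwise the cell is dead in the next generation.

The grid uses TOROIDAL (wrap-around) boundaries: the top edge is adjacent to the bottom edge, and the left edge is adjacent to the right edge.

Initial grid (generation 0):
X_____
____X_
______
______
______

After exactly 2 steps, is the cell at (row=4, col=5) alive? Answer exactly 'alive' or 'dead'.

Answer: dead

Derivation:
Simulating step by step:
Generation 0 (given above): 2 live cells
Generation 1: 0 live cells
______
______
______
______
______
Generation 2: 0 live cells
______
______
______
______
______

Cell (4,5) at generation 2: 0 -> dead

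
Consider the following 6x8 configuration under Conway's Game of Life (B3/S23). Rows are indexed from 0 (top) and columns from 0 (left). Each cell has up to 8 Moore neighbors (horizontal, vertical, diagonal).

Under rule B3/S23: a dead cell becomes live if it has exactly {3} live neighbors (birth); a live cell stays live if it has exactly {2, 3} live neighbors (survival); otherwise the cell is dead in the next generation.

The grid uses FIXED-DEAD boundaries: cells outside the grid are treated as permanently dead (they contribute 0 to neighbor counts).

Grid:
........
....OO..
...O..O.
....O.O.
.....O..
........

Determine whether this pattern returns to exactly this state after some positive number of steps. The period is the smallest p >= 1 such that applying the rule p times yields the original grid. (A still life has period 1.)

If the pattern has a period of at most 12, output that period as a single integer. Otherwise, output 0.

Answer: 1

Derivation:
Simulating and comparing each generation to the original:
Gen 0 (original, given above): 7 live cells
Gen 1: 7 live cells, MATCHES original -> period = 1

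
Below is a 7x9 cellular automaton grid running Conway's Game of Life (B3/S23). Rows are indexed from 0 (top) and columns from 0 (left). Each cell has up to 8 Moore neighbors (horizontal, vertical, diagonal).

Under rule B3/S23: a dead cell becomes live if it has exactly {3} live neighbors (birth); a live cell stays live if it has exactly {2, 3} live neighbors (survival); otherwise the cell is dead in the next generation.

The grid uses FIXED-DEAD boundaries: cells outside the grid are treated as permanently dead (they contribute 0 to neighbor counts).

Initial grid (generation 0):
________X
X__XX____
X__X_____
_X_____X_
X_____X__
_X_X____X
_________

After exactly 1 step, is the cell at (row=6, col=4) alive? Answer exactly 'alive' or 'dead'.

Answer: dead

Derivation:
Simulating step by step:
Generation 0 (given above): 13 live cells
Generation 1: 13 live cells
_________
___XX____
XXXXX____
XX_______
XXX____X_
_________
_________

Cell (6,4) at generation 1: 0 -> dead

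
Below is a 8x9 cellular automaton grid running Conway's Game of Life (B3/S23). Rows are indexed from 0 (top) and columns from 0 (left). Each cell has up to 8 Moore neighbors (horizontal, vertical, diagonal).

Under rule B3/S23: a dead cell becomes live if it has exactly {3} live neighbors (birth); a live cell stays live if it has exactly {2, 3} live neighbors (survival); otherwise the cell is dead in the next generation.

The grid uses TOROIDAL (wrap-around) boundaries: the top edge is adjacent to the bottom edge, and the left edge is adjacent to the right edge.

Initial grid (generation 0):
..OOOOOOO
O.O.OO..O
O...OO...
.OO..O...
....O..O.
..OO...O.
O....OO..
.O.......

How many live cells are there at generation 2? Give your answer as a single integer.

Simulating step by step:
Generation 0 (given above): 27 live cells
Generation 1: 30 live cells
..O...OOO
O.O......
O.O...O.O
.O.O.OO..
.O..O.O..
...OOO.OO
.OO...O..
OOOO....O
Generation 2: 27 live cells
.......O.
O.OO..O..
O.OO.OOOO
.O.OO.O..
O........
OO.OO..O.
.....OO..
...O..O.O
Population at generation 2: 27

Answer: 27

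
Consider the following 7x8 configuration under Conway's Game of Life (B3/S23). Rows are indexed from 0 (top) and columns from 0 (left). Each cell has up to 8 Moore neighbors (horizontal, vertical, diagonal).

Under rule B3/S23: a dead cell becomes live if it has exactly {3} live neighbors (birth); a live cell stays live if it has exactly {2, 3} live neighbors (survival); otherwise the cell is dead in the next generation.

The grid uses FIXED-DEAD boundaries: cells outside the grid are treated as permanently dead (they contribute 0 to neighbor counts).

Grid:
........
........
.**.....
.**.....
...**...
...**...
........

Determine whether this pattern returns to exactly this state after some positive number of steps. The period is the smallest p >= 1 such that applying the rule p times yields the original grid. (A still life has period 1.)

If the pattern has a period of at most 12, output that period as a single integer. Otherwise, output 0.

Simulating and comparing each generation to the original:
Gen 0 (original, given above): 8 live cells
Gen 1: 6 live cells, differs from original
Gen 2: 8 live cells, MATCHES original -> period = 2

Answer: 2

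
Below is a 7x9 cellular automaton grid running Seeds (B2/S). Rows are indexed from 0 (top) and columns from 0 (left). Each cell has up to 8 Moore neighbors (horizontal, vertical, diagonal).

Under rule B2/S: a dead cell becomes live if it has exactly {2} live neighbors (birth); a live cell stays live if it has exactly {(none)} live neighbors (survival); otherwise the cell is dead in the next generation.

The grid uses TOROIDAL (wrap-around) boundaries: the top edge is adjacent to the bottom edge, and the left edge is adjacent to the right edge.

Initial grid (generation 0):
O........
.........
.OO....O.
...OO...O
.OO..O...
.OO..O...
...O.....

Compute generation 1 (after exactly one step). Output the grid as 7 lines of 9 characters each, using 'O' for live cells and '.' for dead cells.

Answer: .........
O.O.....O
O...O...O
.....OOO.
......O..
O.....O..
O...O....

Derivation:
Simulating step by step:
Generation 0 (given above): 14 live cells
Generation 1: 14 live cells
(generation 1 grid is the final answer)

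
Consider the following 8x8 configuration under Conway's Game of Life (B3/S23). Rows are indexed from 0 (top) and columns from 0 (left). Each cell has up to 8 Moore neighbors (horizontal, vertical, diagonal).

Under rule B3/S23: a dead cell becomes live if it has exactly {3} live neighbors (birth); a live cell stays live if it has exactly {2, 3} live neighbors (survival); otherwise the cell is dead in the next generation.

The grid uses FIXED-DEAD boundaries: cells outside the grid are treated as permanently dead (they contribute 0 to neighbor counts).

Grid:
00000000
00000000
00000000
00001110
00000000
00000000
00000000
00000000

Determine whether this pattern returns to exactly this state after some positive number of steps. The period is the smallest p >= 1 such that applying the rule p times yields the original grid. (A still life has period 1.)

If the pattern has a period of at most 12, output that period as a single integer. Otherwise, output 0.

Answer: 2

Derivation:
Simulating and comparing each generation to the original:
Gen 0 (original, given above): 3 live cells
Gen 1: 3 live cells, differs from original
Gen 2: 3 live cells, MATCHES original -> period = 2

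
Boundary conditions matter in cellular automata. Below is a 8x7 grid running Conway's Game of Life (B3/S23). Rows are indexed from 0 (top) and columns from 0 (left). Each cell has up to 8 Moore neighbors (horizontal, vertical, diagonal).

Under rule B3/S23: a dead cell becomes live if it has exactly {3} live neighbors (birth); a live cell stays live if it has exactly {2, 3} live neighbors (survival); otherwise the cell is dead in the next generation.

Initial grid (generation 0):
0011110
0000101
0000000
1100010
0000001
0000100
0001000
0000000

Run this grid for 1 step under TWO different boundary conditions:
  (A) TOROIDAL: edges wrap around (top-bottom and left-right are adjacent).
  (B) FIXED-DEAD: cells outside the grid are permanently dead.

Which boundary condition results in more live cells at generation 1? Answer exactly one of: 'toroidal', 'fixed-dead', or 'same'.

Under TOROIDAL boundary, generation 1:
0001110
0000100
1000011
1000001
1000011
0000000
0000000
0010000
Population = 13

Under FIXED-DEAD boundary, generation 1:
0001110
0000100
0000010
0000000
0000010
0000000
0000000
0000000
Population = 6

Comparison: toroidal=13, fixed-dead=6 -> toroidal

Answer: toroidal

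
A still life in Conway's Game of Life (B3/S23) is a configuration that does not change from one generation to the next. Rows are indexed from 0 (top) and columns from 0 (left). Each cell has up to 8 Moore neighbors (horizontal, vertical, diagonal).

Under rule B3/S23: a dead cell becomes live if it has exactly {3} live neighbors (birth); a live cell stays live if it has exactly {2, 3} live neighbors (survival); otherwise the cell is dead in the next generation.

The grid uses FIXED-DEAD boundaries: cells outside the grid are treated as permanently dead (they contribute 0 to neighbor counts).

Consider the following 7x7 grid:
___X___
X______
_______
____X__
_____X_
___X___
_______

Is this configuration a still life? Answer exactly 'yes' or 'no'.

Compute generation 1 and compare to generation 0 (given above):
Generation 1:
_______
_______
_______
_______
____X__
_______
_______
Cell (0,3) differs: gen0=1 vs gen1=0 -> NOT a still life.

Answer: no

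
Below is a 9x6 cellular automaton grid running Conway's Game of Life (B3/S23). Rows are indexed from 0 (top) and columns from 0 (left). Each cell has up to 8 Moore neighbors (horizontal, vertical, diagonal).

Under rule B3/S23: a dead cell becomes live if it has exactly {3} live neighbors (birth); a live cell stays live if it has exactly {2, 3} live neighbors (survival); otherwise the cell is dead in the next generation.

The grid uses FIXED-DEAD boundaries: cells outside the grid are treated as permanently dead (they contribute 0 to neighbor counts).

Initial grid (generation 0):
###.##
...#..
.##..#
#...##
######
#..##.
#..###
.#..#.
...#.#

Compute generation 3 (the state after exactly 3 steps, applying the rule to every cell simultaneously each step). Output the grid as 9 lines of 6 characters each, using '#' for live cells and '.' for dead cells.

Answer: .####.
#.....
#.###.
#..#..
#.....
#.....
..#...
.###..
......

Derivation:
Simulating step by step:
Generation 0 (given above): 29 live cells
Generation 1: 21 live cells
.####.
#..#.#
.###.#
#.....
#.#...
#.....
###..#
..#...
....#.
Generation 2: 19 live cells
.####.
#....#
####..
#..#..
#.....
#.#...
#.#...
..##..
......
Generation 3: 17 live cells
(generation 3 grid is the final answer)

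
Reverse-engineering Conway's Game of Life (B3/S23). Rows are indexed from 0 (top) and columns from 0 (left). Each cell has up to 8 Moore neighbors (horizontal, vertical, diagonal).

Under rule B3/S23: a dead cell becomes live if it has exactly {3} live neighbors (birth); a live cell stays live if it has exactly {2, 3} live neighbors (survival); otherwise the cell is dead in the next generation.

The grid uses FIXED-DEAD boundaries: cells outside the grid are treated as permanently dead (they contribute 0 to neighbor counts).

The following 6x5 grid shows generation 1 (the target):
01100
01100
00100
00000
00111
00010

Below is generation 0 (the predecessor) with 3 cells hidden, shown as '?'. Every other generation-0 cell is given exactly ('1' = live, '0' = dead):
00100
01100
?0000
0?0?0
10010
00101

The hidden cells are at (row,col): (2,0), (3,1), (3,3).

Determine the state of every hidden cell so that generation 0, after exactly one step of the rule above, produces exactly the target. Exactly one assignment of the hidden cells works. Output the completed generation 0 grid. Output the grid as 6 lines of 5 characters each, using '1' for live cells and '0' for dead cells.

Hidden generation-0 cells (in order): (2,0), (3,1), (3,3).
A hidden cell only influences target cells in its own 3x3 neighborhood. Try each of the 2^3 = 8 assignments, step the completed generation 0 forward once under B3/S23, and compare with the target:
  (2,0)=0 (3,1)=0 (3,3)=0 -> step gives (2,2)='0' but target has '1' -> reject
  (2,0)=0 (3,1)=0 (3,3)=1 -> step reproduces the target at every cell -> ACCEPT
  (2,0)=0 (3,1)=1 (3,3)=0 -> step gives (2,1)='1' but target has '0' -> reject
  (2,0)=0 (3,1)=1 (3,3)=1 -> step gives (2,1)='1' but target has '0' -> reject
  (2,0)=1 (3,1)=0 (3,3)=0 -> step gives (2,1)='1' but target has '0' -> reject
  (2,0)=1 (3,1)=0 (3,3)=1 -> step gives (2,1)='1' but target has '0' -> reject
  (2,0)=1 (3,1)=1 (3,3)=0 -> step gives (2,0)='1' but target has '0' -> reject
  (2,0)=1 (3,1)=1 (3,3)=1 -> step gives (2,0)='1' but target has '0' -> reject
Unique solution: (2,0)=dead, (3,1)=dead, (3,3)=live.
Check: live-neighbor counts of every cell in the completed generation 0:
13220
12220
12321
11212
02333
12131
Applying B3/S23 to generation 0 with these counts gives:
01100
01100
00100
00000
00111
00010
which matches the target exactly.

Answer: 00100
01100
00000
00010
10010
00101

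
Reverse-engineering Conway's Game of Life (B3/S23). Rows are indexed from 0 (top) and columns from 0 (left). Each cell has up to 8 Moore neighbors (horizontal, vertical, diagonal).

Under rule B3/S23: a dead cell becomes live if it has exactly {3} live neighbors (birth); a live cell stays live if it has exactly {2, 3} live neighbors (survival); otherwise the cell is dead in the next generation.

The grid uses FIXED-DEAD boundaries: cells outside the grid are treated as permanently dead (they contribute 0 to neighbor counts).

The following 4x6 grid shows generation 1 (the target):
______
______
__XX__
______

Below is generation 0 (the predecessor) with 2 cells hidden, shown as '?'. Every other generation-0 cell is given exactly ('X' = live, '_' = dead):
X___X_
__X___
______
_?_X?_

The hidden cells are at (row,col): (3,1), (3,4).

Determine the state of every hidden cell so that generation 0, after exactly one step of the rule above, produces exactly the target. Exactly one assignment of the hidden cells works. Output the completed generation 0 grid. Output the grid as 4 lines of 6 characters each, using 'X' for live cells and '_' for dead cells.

Answer: X___X_
__X___
______
_X_XX_

Derivation:
Hidden generation-0 cells (in order): (3,1), (3,4).
A hidden cell only influences target cells in its own 3x3 neighborhood. Try each of the 2^2 = 4 assignments, step the completed generation 0 forward once under B3/S23, and compare with the target:
  (3,1)=_ (3,4)=_ -> step gives (2,2)='_' but target has 'X' -> reject
  (3,1)=_ (3,4)=X -> step gives (2,2)='_' but target has 'X' -> reject
  (3,1)=X (3,4)=_ -> step gives (2,3)='_' but target has 'X' -> reject
  (3,1)=X (3,4)=X -> step reproduces the target at every cell -> ACCEPT
Unique solution: (3,1)=live, (3,4)=live.
Check: live-neighbor counts of every cell in the completed generation 0:
021201
120211
123321
102111
Applying B3/S23 to generation 0 with these counts gives:
______
______
__XX__
______
which matches the target exactly.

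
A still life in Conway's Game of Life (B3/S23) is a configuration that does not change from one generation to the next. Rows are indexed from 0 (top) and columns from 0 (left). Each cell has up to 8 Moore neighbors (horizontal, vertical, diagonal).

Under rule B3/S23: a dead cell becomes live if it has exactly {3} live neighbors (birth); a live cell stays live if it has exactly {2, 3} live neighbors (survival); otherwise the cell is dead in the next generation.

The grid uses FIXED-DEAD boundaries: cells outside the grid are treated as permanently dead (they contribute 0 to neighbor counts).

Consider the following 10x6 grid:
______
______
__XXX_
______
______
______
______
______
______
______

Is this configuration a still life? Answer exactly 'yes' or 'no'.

Answer: no

Derivation:
Compute generation 1 and compare to generation 0 (given above):
Generation 1:
______
___X__
___X__
___X__
______
______
______
______
______
______
Cell (1,3) differs: gen0=0 vs gen1=1 -> NOT a still life.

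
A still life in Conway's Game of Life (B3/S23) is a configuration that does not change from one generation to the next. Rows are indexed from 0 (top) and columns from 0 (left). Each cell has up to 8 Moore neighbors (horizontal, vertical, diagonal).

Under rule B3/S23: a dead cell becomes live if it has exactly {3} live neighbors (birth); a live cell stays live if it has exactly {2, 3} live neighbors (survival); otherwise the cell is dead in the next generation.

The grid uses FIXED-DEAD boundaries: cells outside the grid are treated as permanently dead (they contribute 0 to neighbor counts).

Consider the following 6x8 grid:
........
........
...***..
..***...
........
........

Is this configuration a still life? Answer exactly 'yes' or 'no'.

Compute generation 1 and compare to generation 0 (given above):
Generation 1:
........
....*...
..*..*..
..*..*..
...*....
........
Cell (1,4) differs: gen0=0 vs gen1=1 -> NOT a still life.

Answer: no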